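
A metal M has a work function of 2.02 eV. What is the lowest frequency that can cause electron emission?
4.8843e+14 Hz

The threshold frequency is when the photon energy equals the work function:
hf₀ = φ

Solving for f₀:
f₀ = φ/h = (2.02 eV × 1.602×10⁻¹⁹ J/eV) / (6.626×10⁻³⁴ J·s)
f₀ = 4.8843e+14 Hz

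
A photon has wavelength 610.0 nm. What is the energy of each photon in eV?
2.0325 eV

Using E = hf = hc/λ:

E = hc/λ = (6.626×10⁻³⁴ J·s)(3×10⁸ m/s) / (610.0×10⁻⁹ m)
E = 2.0325 eV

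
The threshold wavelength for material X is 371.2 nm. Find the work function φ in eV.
3.34 eV

At the threshold wavelength, photon energy equals work function:
φ = hc/λ₀

Calculating:
φ = (6.626×10⁻³⁴ J·s)(3×10⁸ m/s) / (371.2×10⁻⁹ m)
φ = 3.34 eV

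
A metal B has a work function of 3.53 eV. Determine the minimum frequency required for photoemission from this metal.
8.5355e+14 Hz

The threshold frequency is when the photon energy equals the work function:
hf₀ = φ

Solving for f₀:
f₀ = φ/h = (3.53 eV × 1.602×10⁻¹⁹ J/eV) / (6.626×10⁻³⁴ J·s)
f₀ = 8.5355e+14 Hz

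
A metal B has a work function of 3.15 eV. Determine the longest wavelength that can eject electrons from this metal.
393.60 nm

The threshold wavelength is when the photon energy equals the work function:
hc/λ₀ = φ

Solving for λ₀:
λ₀ = hc/φ = (6.626×10⁻³⁴ J·s)(3×10⁸ m/s) / (3.15 eV × 1.602×10⁻¹⁹ J/eV)
λ₀ = 393.60 nm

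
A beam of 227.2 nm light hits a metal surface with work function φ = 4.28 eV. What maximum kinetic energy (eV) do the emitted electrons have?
1.1771 eV

Using Einstein's photoelectric equation: KE_max = hf - φ = hc/λ - φ

First, calculate the photon energy:
E_photon = hc/λ = (6.626×10⁻³⁴ J·s)(3×10⁸ m/s) / (227.2×10⁻⁹ m)
E_photon = 5.4571 eV

Then, the maximum kinetic energy:
KE_max = E_photon - φ = 5.4571 eV - 4.28 eV = 1.1771 eV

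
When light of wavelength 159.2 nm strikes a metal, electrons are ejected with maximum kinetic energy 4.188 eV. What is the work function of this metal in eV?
3.60 eV

From Einstein's photoelectric equation: KE_max = hf - φ = hc/λ - φ

Rearranging for φ:
φ = hc/λ - KE_max

Calculate photon energy:
E_photon = hc/λ = 7.7880 eV

Therefore:
φ = 7.7880 - 4.188 = 3.60 eV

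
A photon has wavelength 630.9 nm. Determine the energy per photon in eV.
1.9652 eV

Using E = hf = hc/λ:

E = hc/λ = (6.626×10⁻³⁴ J·s)(3×10⁸ m/s) / (630.9×10⁻⁹ m)
E = 1.9652 eV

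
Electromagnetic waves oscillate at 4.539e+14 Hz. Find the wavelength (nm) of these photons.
660.48 nm

Using the wave equation: c = fλ

Solving for wavelength:
λ = c/f = (3×10⁸ m/s) / (4.539e+14 Hz)
λ = 660.48 nm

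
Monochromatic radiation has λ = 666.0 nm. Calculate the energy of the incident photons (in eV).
1.8616 eV

Using E = hf = hc/λ:

E = hc/λ = (6.626×10⁻³⁴ J·s)(3×10⁸ m/s) / (666.0×10⁻⁹ m)
E = 1.8616 eV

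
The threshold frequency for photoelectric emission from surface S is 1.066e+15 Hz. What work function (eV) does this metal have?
4.41 eV

At the threshold frequency, photon energy equals work function:
φ = hf₀

Calculating:
φ = (6.626×10⁻³⁴ J·s)(1.066e+15 Hz)
φ = 4.41 eV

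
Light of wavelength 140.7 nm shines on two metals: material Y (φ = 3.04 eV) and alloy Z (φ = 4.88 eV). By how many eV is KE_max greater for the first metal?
1.8400 eV

Using KE_max = hc/λ - φ for each metal:

Photon energy: E = hc/λ = 8.8120 eV

For material Y (φ₁ = 3.04 eV):
KE₁ = E - φ₁ = 8.8120 - 3.04 = 5.7720 eV

For alloy Z (φ₂ = 4.88 eV):
KE₂ = E - φ₂ = 8.8120 - 4.88 = 3.9320 eV

Difference:
ΔKE = KE₁ - KE₂ = 5.7720 - 3.9320 = 1.8400 eV

Note: The difference equals the difference in work functions: 4.88 - 3.04 = 1.84 eV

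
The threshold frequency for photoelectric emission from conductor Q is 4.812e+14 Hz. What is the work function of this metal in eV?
1.99 eV

At the threshold frequency, photon energy equals work function:
φ = hf₀

Calculating:
φ = (6.626×10⁻³⁴ J·s)(4.812e+14 Hz)
φ = 1.99 eV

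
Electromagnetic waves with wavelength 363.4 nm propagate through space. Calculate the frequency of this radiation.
8.2497e+14 Hz

Using the wave equation: c = fλ

Solving for frequency:
f = c/λ = (3×10⁸ m/s) / (363.4×10⁻⁹ m)
f = 8.2497e+14 Hz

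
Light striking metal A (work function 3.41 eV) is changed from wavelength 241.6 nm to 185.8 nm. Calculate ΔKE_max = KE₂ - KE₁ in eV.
1.5412 eV

Using Einstein's equation: KE_max = hc/λ - φ

For λ₁ = 241.6 nm:
KE₁ = hc/λ₁ - φ = 5.1318 - 3.41 = 1.7218 eV

For λ₂ = 185.8 nm:
KE₂ = hc/λ₂ - φ = 6.6730 - 3.41 = 3.2630 eV

Change in KE:
ΔKE = KE₂ - KE₁ = 3.2630 - 1.7218 = 1.5412 eV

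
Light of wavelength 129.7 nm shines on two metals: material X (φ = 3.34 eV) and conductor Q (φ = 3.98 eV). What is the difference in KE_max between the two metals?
0.6400 eV

Using KE_max = hc/λ - φ for each metal:

Photon energy: E = hc/λ = 9.5593 eV

For material X (φ₁ = 3.34 eV):
KE₁ = E - φ₁ = 9.5593 - 3.34 = 6.2193 eV

For conductor Q (φ₂ = 3.98 eV):
KE₂ = E - φ₂ = 9.5593 - 3.98 = 5.5793 eV

Difference:
ΔKE = KE₁ - KE₂ = 6.2193 - 5.5793 = 0.6400 eV

Note: The difference equals the difference in work functions: 3.98 - 3.34 = 0.64 eV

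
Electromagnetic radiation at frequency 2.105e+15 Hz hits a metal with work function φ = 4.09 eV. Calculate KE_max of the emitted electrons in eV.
4.6156 eV

Using Einstein's photoelectric equation: KE_max = hf - φ

First, calculate the photon energy:
E_photon = hf = (6.626×10⁻³⁴ J·s)(2.105e+15 Hz)
E_photon = 8.7056 eV

Then, the maximum kinetic energy:
KE_max = E_photon - φ = 8.7056 eV - 4.09 eV = 4.6156 eV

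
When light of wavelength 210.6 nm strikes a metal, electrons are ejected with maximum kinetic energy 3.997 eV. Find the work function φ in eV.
1.89 eV

From Einstein's photoelectric equation: KE_max = hf - φ = hc/λ - φ

Rearranging for φ:
φ = hc/λ - KE_max

Calculate photon energy:
E_photon = hc/λ = 5.8872 eV

Therefore:
φ = 5.8872 - 3.997 = 1.89 eV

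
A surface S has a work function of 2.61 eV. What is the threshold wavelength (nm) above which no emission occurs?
475.04 nm

The threshold wavelength is when the photon energy equals the work function:
hc/λ₀ = φ

Solving for λ₀:
λ₀ = hc/φ = (6.626×10⁻³⁴ J·s)(3×10⁸ m/s) / (2.61 eV × 1.602×10⁻¹⁹ J/eV)
λ₀ = 475.04 nm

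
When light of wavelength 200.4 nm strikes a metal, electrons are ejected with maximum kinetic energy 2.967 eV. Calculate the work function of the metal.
3.22 eV

From Einstein's photoelectric equation: KE_max = hf - φ = hc/λ - φ

Rearranging for φ:
φ = hc/λ - KE_max

Calculate photon energy:
E_photon = hc/λ = 6.1868 eV

Therefore:
φ = 6.1868 - 2.967 = 3.22 eV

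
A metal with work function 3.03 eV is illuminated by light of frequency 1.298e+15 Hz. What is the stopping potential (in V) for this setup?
2.3381 V

The stopping potential V_s satisfies: eV_s = KE_max

First, find KE_max using Einstein's equation:
E_photon = hf = (6.626×10⁻³⁴ J·s)(1.298e+15 Hz) = 5.3681 eV
KE_max = E_photon - φ = 5.3681 - 3.03 = 2.3381 eV

Since eV_s = KE_max:
V_s = KE_max/e = 2.3381 V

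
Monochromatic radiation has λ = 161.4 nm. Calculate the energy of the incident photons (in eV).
7.6818 eV

Using E = hf = hc/λ:

E = hc/λ = (6.626×10⁻³⁴ J·s)(3×10⁸ m/s) / (161.4×10⁻⁹ m)
E = 7.6818 eV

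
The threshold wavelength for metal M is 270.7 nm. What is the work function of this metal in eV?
4.58 eV

At the threshold wavelength, photon energy equals work function:
φ = hc/λ₀

Calculating:
φ = (6.626×10⁻³⁴ J·s)(3×10⁸ m/s) / (270.7×10⁻⁹ m)
φ = 4.58 eV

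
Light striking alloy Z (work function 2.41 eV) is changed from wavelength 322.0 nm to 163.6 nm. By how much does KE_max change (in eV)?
3.7281 eV

Using Einstein's equation: KE_max = hc/λ - φ

For λ₁ = 322.0 nm:
KE₁ = hc/λ₁ - φ = 3.8504 - 2.41 = 1.4404 eV

For λ₂ = 163.6 nm:
KE₂ = hc/λ₂ - φ = 7.5785 - 2.41 = 5.1685 eV

Change in KE:
ΔKE = KE₂ - KE₁ = 5.1685 - 1.4404 = 3.7281 eV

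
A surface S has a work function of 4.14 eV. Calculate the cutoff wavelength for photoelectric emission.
299.48 nm

The threshold wavelength is when the photon energy equals the work function:
hc/λ₀ = φ

Solving for λ₀:
λ₀ = hc/φ = (6.626×10⁻³⁴ J·s)(3×10⁸ m/s) / (4.14 eV × 1.602×10⁻¹⁹ J/eV)
λ₀ = 299.48 nm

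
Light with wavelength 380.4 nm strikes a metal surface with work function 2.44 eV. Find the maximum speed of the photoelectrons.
5.3685e+05 m/s

First, find the maximum kinetic energy:
E_photon = hc/λ = 3.2593 eV
KE_max = E_photon - φ = 3.2593 - 2.44 = 0.8193 eV

Convert to Joules: KE_max = 0.8193 × 1.602×10⁻¹⁹ J = 1.3127e-19 J

Then use KE = ½mv² to find velocity:
v = √(2·KE/m) = √(2 × 1.3127e-19 J / 9.109e-31 kg)
v = 5.3685e+05 m/s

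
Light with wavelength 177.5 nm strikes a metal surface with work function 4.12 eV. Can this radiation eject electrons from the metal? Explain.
Yes

For photoemission, the photon energy must exceed the work function.

Photon energy: E = hc/λ = 6.9850 eV
Work function: φ = 4.12 eV

Since E_photon (6.9850 eV) > φ (4.12 eV), photoemission WILL occur.
The threshold wavelength is λ₀ = hc/φ = 300.9 nm.
Since 177.5 nm < 300.9 nm, the light has sufficient energy.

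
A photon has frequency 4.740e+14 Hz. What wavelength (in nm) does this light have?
632.47 nm

Using the wave equation: c = fλ

Solving for wavelength:
λ = c/f = (3×10⁸ m/s) / (4.740e+14 Hz)
λ = 632.47 nm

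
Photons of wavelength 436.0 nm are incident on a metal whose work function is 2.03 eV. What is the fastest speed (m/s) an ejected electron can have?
5.3500e+05 m/s

First, find the maximum kinetic energy:
E_photon = hc/λ = 2.8437 eV
KE_max = E_photon - φ = 2.8437 - 2.03 = 0.8137 eV

Convert to Joules: KE_max = 0.8137 × 1.602×10⁻¹⁹ J = 1.3036e-19 J

Then use KE = ½mv² to find velocity:
v = √(2·KE/m) = √(2 × 1.3036e-19 J / 9.109e-31 kg)
v = 5.3500e+05 m/s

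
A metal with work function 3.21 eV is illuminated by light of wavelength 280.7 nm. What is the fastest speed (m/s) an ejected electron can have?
6.5159e+05 m/s

First, find the maximum kinetic energy:
E_photon = hc/λ = 4.4170 eV
KE_max = E_photon - φ = 4.4170 - 3.21 = 1.2070 eV

Convert to Joules: KE_max = 1.2070 × 1.602×10⁻¹⁹ J = 1.9338e-19 J

Then use KE = ½mv² to find velocity:
v = √(2·KE/m) = √(2 × 1.9338e-19 J / 9.109e-31 kg)
v = 6.5159e+05 m/s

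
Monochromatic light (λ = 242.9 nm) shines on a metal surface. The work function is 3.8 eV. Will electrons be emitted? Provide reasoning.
Yes

For photoemission, the photon energy must exceed the work function.

Photon energy: E = hc/λ = 5.1043 eV
Work function: φ = 3.8 eV

Since E_photon (5.1043 eV) > φ (3.8 eV), photoemission WILL occur.
The threshold wavelength is λ₀ = hc/φ = 326.3 nm.
Since 242.9 nm < 326.3 nm, the light has sufficient energy.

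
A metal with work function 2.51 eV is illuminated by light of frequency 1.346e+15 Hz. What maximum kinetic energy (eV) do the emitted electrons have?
3.0566 eV

Using Einstein's photoelectric equation: KE_max = hf - φ

First, calculate the photon energy:
E_photon = hf = (6.626×10⁻³⁴ J·s)(1.346e+15 Hz)
E_photon = 5.5666 eV

Then, the maximum kinetic energy:
KE_max = E_photon - φ = 5.5666 eV - 2.51 eV = 3.0566 eV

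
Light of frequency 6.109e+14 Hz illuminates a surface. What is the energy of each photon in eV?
2.5265 eV

Using E = hf:

E = hf = (6.626×10⁻³⁴ J·s)(6.109e+14 Hz)
E = 2.5265 eV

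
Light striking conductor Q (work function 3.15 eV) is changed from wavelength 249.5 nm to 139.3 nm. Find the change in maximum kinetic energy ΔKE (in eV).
3.9312 eV

Using Einstein's equation: KE_max = hc/λ - φ

For λ₁ = 249.5 nm:
KE₁ = hc/λ₁ - φ = 4.9693 - 3.15 = 1.8193 eV

For λ₂ = 139.3 nm:
KE₂ = hc/λ₂ - φ = 8.9005 - 3.15 = 5.7505 eV

Change in KE:
ΔKE = KE₂ - KE₁ = 5.7505 - 1.8193 = 3.9312 eV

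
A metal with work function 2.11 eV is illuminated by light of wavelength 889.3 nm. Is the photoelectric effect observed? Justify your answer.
No

For photoemission, the photon energy must exceed the work function.

Photon energy: E = hc/λ = 1.3942 eV
Work function: φ = 2.11 eV

Since E_photon (1.3942 eV) < φ (2.11 eV), photoemission will NOT occur.
The threshold wavelength is λ₀ = hc/φ = 587.6 nm.
Since 889.3 nm > 587.6 nm, the photons lack sufficient energy.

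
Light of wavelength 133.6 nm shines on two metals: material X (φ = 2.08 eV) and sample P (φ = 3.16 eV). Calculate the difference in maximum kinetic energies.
1.0800 eV

Using KE_max = hc/λ - φ for each metal:

Photon energy: E = hc/λ = 9.2803 eV

For material X (φ₁ = 2.08 eV):
KE₁ = E - φ₁ = 9.2803 - 2.08 = 7.2003 eV

For sample P (φ₂ = 3.16 eV):
KE₂ = E - φ₂ = 9.2803 - 3.16 = 6.1203 eV

Difference:
ΔKE = KE₁ - KE₂ = 7.2003 - 6.1203 = 1.0800 eV

Note: The difference equals the difference in work functions: 3.16 - 2.08 = 1.08 eV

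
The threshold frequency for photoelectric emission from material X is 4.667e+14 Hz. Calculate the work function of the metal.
1.93 eV

At the threshold frequency, photon energy equals work function:
φ = hf₀

Calculating:
φ = (6.626×10⁻³⁴ J·s)(4.667e+14 Hz)
φ = 1.93 eV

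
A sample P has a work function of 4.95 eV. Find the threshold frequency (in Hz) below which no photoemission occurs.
1.1969e+15 Hz

The threshold frequency is when the photon energy equals the work function:
hf₀ = φ

Solving for f₀:
f₀ = φ/h = (4.95 eV × 1.602×10⁻¹⁹ J/eV) / (6.626×10⁻³⁴ J·s)
f₀ = 1.1969e+15 Hz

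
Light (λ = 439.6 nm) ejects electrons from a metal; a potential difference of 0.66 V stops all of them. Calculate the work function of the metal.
2.16 eV

The stopping potential gives the maximum kinetic energy: KE_max = eV_s = 0.66 eV

From Einstein's photoelectric equation: KE_max = hc/λ - φ
Rearranging: φ = hc/λ - KE_max

Calculate photon energy:
E_photon = hc/λ = (6.626×10⁻³⁴ J·s)(3×10⁸ m/s) / (439.6×10⁻⁹ m) = 2.8204 eV

Therefore:
φ = 2.8204 - 0.66 = 2.16 eV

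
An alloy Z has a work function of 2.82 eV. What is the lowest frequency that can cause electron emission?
6.8187e+14 Hz

The threshold frequency is when the photon energy equals the work function:
hf₀ = φ

Solving for f₀:
f₀ = φ/h = (2.82 eV × 1.602×10⁻¹⁹ J/eV) / (6.626×10⁻³⁴ J·s)
f₀ = 6.8187e+14 Hz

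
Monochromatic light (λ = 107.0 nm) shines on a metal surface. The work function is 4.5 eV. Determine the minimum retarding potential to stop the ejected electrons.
7.0873 V

The stopping potential V_s satisfies: eV_s = KE_max

First, find KE_max using Einstein's equation:
E_photon = hc/λ = 11.5873 eV
KE_max = E_photon - φ = 11.5873 - 4.5 = 7.0873 eV

Since eV_s = KE_max:
V_s = KE_max/e = 7.0873 V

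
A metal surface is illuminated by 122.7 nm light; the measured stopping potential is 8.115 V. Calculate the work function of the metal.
1.99 eV

The stopping potential gives the maximum kinetic energy: KE_max = eV_s = 8.115 eV

From Einstein's photoelectric equation: KE_max = hc/λ - φ
Rearranging: φ = hc/λ - KE_max

Calculate photon energy:
E_photon = hc/λ = (6.626×10⁻³⁴ J·s)(3×10⁸ m/s) / (122.7×10⁻⁹ m) = 10.1047 eV

Therefore:
φ = 10.1047 - 8.115 = 1.99 eV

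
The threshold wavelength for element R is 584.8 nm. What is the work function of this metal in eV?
2.12 eV

At the threshold wavelength, photon energy equals work function:
φ = hc/λ₀

Calculating:
φ = (6.626×10⁻³⁴ J·s)(3×10⁸ m/s) / (584.8×10⁻⁹ m)
φ = 2.12 eV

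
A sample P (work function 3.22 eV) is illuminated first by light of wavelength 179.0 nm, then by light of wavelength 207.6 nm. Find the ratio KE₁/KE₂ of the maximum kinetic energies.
1.3467

Using Einstein's equation: KE_max = hc/λ - φ

For λ₁ = 179.0 nm:
E₁ = hc/λ₁ = 6.9265 eV
KE₁ = E₁ - φ = 6.9265 - 3.22 = 3.7065 eV

For λ₂ = 207.6 nm:
E₂ = hc/λ₂ = 5.9723 eV
KE₂ = E₂ - φ = 5.9723 - 3.22 = 2.7523 eV

Ratio: KE₁/KE₂ = 3.7065/2.7523 = 1.3467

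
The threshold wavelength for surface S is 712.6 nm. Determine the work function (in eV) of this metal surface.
1.74 eV

At the threshold wavelength, photon energy equals work function:
φ = hc/λ₀

Calculating:
φ = (6.626×10⁻³⁴ J·s)(3×10⁸ m/s) / (712.6×10⁻⁹ m)
φ = 1.74 eV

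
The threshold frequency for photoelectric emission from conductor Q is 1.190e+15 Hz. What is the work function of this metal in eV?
4.92 eV

At the threshold frequency, photon energy equals work function:
φ = hf₀

Calculating:
φ = (6.626×10⁻³⁴ J·s)(1.190e+15 Hz)
φ = 4.92 eV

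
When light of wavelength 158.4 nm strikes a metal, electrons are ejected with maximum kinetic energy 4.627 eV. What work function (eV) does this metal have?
3.20 eV

From Einstein's photoelectric equation: KE_max = hf - φ = hc/λ - φ

Rearranging for φ:
φ = hc/λ - KE_max

Calculate photon energy:
E_photon = hc/λ = 7.8273 eV

Therefore:
φ = 7.8273 - 4.627 = 3.20 eV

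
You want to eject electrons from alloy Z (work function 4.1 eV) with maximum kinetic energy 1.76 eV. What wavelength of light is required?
211.58 nm

From Einstein's equation: KE_max = hc/λ - φ

Rearranging for λ:
hc/λ = KE_max + φ
λ = hc/(KE_max + φ)

Required photon energy:
E_photon = KE_max + φ = 1.76 + 4.1 = 5.86 eV

Required wavelength:
λ = hc/E_photon = (6.626×10⁻³⁴)(3×10⁸) / (5.86 × 1.602×10⁻¹⁹)
λ = 211.58 nm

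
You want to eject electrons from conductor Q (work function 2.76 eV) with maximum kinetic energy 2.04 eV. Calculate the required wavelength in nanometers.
258.30 nm

From Einstein's equation: KE_max = hc/λ - φ

Rearranging for λ:
hc/λ = KE_max + φ
λ = hc/(KE_max + φ)

Required photon energy:
E_photon = KE_max + φ = 2.04 + 2.76 = 4.80 eV

Required wavelength:
λ = hc/E_photon = (6.626×10⁻³⁴)(3×10⁸) / (4.80 × 1.602×10⁻¹⁹)
λ = 258.30 nm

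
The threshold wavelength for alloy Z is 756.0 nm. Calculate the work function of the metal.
1.64 eV

At the threshold wavelength, photon energy equals work function:
φ = hc/λ₀

Calculating:
φ = (6.626×10⁻³⁴ J·s)(3×10⁸ m/s) / (756.0×10⁻⁹ m)
φ = 1.64 eV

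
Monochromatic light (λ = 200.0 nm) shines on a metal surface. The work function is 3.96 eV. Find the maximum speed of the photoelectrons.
8.8751e+05 m/s

First, find the maximum kinetic energy:
E_photon = hc/λ = 6.1992 eV
KE_max = E_photon - φ = 6.1992 - 3.96 = 2.2392 eV

Convert to Joules: KE_max = 2.2392 × 1.602×10⁻¹⁹ J = 3.5876e-19 J

Then use KE = ½mv² to find velocity:
v = √(2·KE/m) = √(2 × 3.5876e-19 J / 9.109e-31 kg)
v = 8.8751e+05 m/s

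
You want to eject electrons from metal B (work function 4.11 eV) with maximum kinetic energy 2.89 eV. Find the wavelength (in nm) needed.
177.12 nm

From Einstein's equation: KE_max = hc/λ - φ

Rearranging for λ:
hc/λ = KE_max + φ
λ = hc/(KE_max + φ)

Required photon energy:
E_photon = KE_max + φ = 2.89 + 4.11 = 7.00 eV

Required wavelength:
λ = hc/E_photon = (6.626×10⁻³⁴)(3×10⁸) / (7.00 × 1.602×10⁻¹⁹)
λ = 177.12 nm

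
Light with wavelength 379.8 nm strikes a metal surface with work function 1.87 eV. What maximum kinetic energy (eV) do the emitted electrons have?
1.3945 eV

Using Einstein's photoelectric equation: KE_max = hf - φ = hc/λ - φ

First, calculate the photon energy:
E_photon = hc/λ = (6.626×10⁻³⁴ J·s)(3×10⁸ m/s) / (379.8×10⁻⁹ m)
E_photon = 3.2645 eV

Then, the maximum kinetic energy:
KE_max = E_photon - φ = 3.2645 eV - 1.87 eV = 1.3945 eV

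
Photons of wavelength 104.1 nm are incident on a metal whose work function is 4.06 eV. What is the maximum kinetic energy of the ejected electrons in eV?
7.8501 eV

Using Einstein's photoelectric equation: KE_max = hf - φ = hc/λ - φ

First, calculate the photon energy:
E_photon = hc/λ = (6.626×10⁻³⁴ J·s)(3×10⁸ m/s) / (104.1×10⁻⁹ m)
E_photon = 11.9101 eV

Then, the maximum kinetic energy:
KE_max = E_photon - φ = 11.9101 eV - 4.06 eV = 7.8501 eV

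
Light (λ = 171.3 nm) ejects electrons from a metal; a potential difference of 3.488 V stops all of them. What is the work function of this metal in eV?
3.75 eV

The stopping potential gives the maximum kinetic energy: KE_max = eV_s = 3.488 eV

From Einstein's photoelectric equation: KE_max = hc/λ - φ
Rearranging: φ = hc/λ - KE_max

Calculate photon energy:
E_photon = hc/λ = (6.626×10⁻³⁴ J·s)(3×10⁸ m/s) / (171.3×10⁻⁹ m) = 7.2378 eV

Therefore:
φ = 7.2378 - 3.488 = 3.75 eV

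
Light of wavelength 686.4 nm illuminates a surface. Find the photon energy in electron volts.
1.8063 eV

Using E = hf = hc/λ:

E = hc/λ = (6.626×10⁻³⁴ J·s)(3×10⁸ m/s) / (686.4×10⁻⁹ m)
E = 1.8063 eV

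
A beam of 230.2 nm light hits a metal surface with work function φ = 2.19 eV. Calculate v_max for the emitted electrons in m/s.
1.0603e+06 m/s

First, find the maximum kinetic energy:
E_photon = hc/λ = 5.3859 eV
KE_max = E_photon - φ = 5.3859 - 2.19 = 3.1959 eV

Convert to Joules: KE_max = 3.1959 × 1.602×10⁻¹⁹ J = 5.1205e-19 J

Then use KE = ½mv² to find velocity:
v = √(2·KE/m) = √(2 × 5.1205e-19 J / 9.109e-31 kg)
v = 1.0603e+06 m/s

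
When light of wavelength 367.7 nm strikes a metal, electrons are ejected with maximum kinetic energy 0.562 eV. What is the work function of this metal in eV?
2.81 eV

From Einstein's photoelectric equation: KE_max = hf - φ = hc/λ - φ

Rearranging for φ:
φ = hc/λ - KE_max

Calculate photon energy:
E_photon = hc/λ = 3.3719 eV

Therefore:
φ = 3.3719 - 0.562 = 2.81 eV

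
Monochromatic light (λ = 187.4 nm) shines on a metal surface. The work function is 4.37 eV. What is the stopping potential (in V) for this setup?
2.2460 V

The stopping potential V_s satisfies: eV_s = KE_max

First, find KE_max using Einstein's equation:
E_photon = hc/λ = 6.6160 eV
KE_max = E_photon - φ = 6.6160 - 4.37 = 2.2460 eV

Since eV_s = KE_max:
V_s = KE_max/e = 2.2460 V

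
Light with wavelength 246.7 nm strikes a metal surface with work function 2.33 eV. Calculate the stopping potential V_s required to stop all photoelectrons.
2.6957 V

The stopping potential V_s satisfies: eV_s = KE_max

First, find KE_max using Einstein's equation:
E_photon = hc/λ = 5.0257 eV
KE_max = E_photon - φ = 5.0257 - 2.33 = 2.6957 eV

Since eV_s = KE_max:
V_s = KE_max/e = 2.6957 V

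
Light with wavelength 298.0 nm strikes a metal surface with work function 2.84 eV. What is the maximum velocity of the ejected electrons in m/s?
6.8156e+05 m/s

First, find the maximum kinetic energy:
E_photon = hc/λ = 4.1605 eV
KE_max = E_photon - φ = 4.1605 - 2.84 = 1.3205 eV

Convert to Joules: KE_max = 1.3205 × 1.602×10⁻¹⁹ J = 2.1157e-19 J

Then use KE = ½mv² to find velocity:
v = √(2·KE/m) = √(2 × 2.1157e-19 J / 9.109e-31 kg)
v = 6.8156e+05 m/s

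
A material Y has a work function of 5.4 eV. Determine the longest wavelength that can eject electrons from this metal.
229.60 nm

The threshold wavelength is when the photon energy equals the work function:
hc/λ₀ = φ

Solving for λ₀:
λ₀ = hc/φ = (6.626×10⁻³⁴ J·s)(3×10⁸ m/s) / (5.4 eV × 1.602×10⁻¹⁹ J/eV)
λ₀ = 229.60 nm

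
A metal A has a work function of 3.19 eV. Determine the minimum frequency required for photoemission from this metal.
7.7134e+14 Hz

The threshold frequency is when the photon energy equals the work function:
hf₀ = φ

Solving for f₀:
f₀ = φ/h = (3.19 eV × 1.602×10⁻¹⁹ J/eV) / (6.626×10⁻³⁴ J·s)
f₀ = 7.7134e+14 Hz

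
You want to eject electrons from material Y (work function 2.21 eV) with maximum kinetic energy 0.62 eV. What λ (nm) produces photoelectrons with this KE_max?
438.11 nm

From Einstein's equation: KE_max = hc/λ - φ

Rearranging for λ:
hc/λ = KE_max + φ
λ = hc/(KE_max + φ)

Required photon energy:
E_photon = KE_max + φ = 0.62 + 2.21 = 2.83 eV

Required wavelength:
λ = hc/E_photon = (6.626×10⁻³⁴)(3×10⁸) / (2.83 × 1.602×10⁻¹⁹)
λ = 438.11 nm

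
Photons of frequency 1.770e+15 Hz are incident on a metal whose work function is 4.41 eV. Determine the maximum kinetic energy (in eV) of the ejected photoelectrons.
2.9101 eV

Using Einstein's photoelectric equation: KE_max = hf - φ

First, calculate the photon energy:
E_photon = hf = (6.626×10⁻³⁴ J·s)(1.770e+15 Hz)
E_photon = 7.3201 eV

Then, the maximum kinetic energy:
KE_max = E_photon - φ = 7.3201 eV - 4.41 eV = 2.9101 eV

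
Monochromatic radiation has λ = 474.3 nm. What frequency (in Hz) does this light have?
6.3207e+14 Hz

Using the wave equation: c = fλ

Solving for frequency:
f = c/λ = (3×10⁸ m/s) / (474.3×10⁻⁹ m)
f = 6.3207e+14 Hz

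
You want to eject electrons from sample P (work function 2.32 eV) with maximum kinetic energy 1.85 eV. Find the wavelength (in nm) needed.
297.32 nm

From Einstein's equation: KE_max = hc/λ - φ

Rearranging for λ:
hc/λ = KE_max + φ
λ = hc/(KE_max + φ)

Required photon energy:
E_photon = KE_max + φ = 1.85 + 2.32 = 4.17 eV

Required wavelength:
λ = hc/E_photon = (6.626×10⁻³⁴)(3×10⁸) / (4.17 × 1.602×10⁻¹⁹)
λ = 297.32 nm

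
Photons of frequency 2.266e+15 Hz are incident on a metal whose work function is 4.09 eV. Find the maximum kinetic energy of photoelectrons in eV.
5.2814 eV

Using Einstein's photoelectric equation: KE_max = hf - φ

First, calculate the photon energy:
E_photon = hf = (6.626×10⁻³⁴ J·s)(2.266e+15 Hz)
E_photon = 9.3714 eV

Then, the maximum kinetic energy:
KE_max = E_photon - φ = 9.3714 eV - 4.09 eV = 5.2814 eV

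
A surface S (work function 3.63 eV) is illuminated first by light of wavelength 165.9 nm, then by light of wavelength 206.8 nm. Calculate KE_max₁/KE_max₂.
1.6249

Using Einstein's equation: KE_max = hc/λ - φ

For λ₁ = 165.9 nm:
E₁ = hc/λ₁ = 7.4734 eV
KE₁ = E₁ - φ = 7.4734 - 3.63 = 3.8434 eV

For λ₂ = 206.8 nm:
E₂ = hc/λ₂ = 5.9954 eV
KE₂ = E₂ - φ = 5.9954 - 3.63 = 2.3654 eV

Ratio: KE₁/KE₂ = 3.8434/2.3654 = 1.6249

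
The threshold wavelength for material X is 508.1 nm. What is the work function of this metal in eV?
2.44 eV

At the threshold wavelength, photon energy equals work function:
φ = hc/λ₀

Calculating:
φ = (6.626×10⁻³⁴ J·s)(3×10⁸ m/s) / (508.1×10⁻⁹ m)
φ = 2.44 eV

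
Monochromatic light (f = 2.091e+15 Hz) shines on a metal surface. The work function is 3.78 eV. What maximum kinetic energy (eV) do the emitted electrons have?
4.8677 eV

Using Einstein's photoelectric equation: KE_max = hf - φ

First, calculate the photon energy:
E_photon = hf = (6.626×10⁻³⁴ J·s)(2.091e+15 Hz)
E_photon = 8.6477 eV

Then, the maximum kinetic energy:
KE_max = E_photon - φ = 8.6477 eV - 3.78 eV = 4.8677 eV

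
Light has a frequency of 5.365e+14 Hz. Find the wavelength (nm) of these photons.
558.79 nm

Using the wave equation: c = fλ

Solving for wavelength:
λ = c/f = (3×10⁸ m/s) / (5.365e+14 Hz)
λ = 558.79 nm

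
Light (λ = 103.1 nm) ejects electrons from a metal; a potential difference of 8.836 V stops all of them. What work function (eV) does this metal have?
3.19 eV

The stopping potential gives the maximum kinetic energy: KE_max = eV_s = 8.836 eV

From Einstein's photoelectric equation: KE_max = hc/λ - φ
Rearranging: φ = hc/λ - KE_max

Calculate photon energy:
E_photon = hc/λ = (6.626×10⁻³⁴ J·s)(3×10⁸ m/s) / (103.1×10⁻⁹ m) = 12.0256 eV

Therefore:
φ = 12.0256 - 8.836 = 3.19 eV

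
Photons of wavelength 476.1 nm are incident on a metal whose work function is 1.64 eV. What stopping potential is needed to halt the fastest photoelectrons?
0.9642 V

The stopping potential V_s satisfies: eV_s = KE_max

First, find KE_max using Einstein's equation:
E_photon = hc/λ = 2.6042 eV
KE_max = E_photon - φ = 2.6042 - 1.64 = 0.9642 eV

Since eV_s = KE_max:
V_s = KE_max/e = 0.9642 V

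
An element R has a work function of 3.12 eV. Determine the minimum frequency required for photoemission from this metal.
7.5441e+14 Hz

The threshold frequency is when the photon energy equals the work function:
hf₀ = φ

Solving for f₀:
f₀ = φ/h = (3.12 eV × 1.602×10⁻¹⁹ J/eV) / (6.626×10⁻³⁴ J·s)
f₀ = 7.5441e+14 Hz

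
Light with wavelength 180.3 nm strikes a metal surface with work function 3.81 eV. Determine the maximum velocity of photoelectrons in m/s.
1.0386e+06 m/s

First, find the maximum kinetic energy:
E_photon = hc/λ = 6.8766 eV
KE_max = E_photon - φ = 6.8766 - 3.81 = 3.0666 eV

Convert to Joules: KE_max = 3.0666 × 1.602×10⁻¹⁹ J = 4.9132e-19 J

Then use KE = ½mv² to find velocity:
v = √(2·KE/m) = √(2 × 4.9132e-19 J / 9.109e-31 kg)
v = 1.0386e+06 m/s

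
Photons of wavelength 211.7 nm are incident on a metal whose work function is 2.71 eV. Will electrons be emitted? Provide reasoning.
Yes

For photoemission, the photon energy must exceed the work function.

Photon energy: E = hc/λ = 5.8566 eV
Work function: φ = 2.71 eV

Since E_photon (5.8566 eV) > φ (2.71 eV), photoemission WILL occur.
The threshold wavelength is λ₀ = hc/φ = 457.5 nm.
Since 211.7 nm < 457.5 nm, the light has sufficient energy.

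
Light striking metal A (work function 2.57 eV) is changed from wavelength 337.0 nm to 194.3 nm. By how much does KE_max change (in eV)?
2.7020 eV

Using Einstein's equation: KE_max = hc/λ - φ

For λ₁ = 337.0 nm:
KE₁ = hc/λ₁ - φ = 3.6791 - 2.57 = 1.1091 eV

For λ₂ = 194.3 nm:
KE₂ = hc/λ₂ - φ = 6.3811 - 2.57 = 3.8111 eV

Change in KE:
ΔKE = KE₂ - KE₁ = 3.8111 - 1.1091 = 2.7020 eV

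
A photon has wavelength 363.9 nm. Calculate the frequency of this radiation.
8.2383e+14 Hz

Using the wave equation: c = fλ

Solving for frequency:
f = c/λ = (3×10⁸ m/s) / (363.9×10⁻⁹ m)
f = 8.2383e+14 Hz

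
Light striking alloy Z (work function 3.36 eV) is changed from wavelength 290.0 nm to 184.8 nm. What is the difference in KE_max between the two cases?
2.4338 eV

Using Einstein's equation: KE_max = hc/λ - φ

For λ₁ = 290.0 nm:
KE₁ = hc/λ₁ - φ = 4.2753 - 3.36 = 0.9153 eV

For λ₂ = 184.8 nm:
KE₂ = hc/λ₂ - φ = 6.7091 - 3.36 = 3.3491 eV

Change in KE:
ΔKE = KE₂ - KE₁ = 3.3491 - 0.9153 = 2.4338 eV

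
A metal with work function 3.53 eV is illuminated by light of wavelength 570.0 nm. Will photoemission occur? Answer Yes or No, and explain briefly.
No

For photoemission, the photon energy must exceed the work function.

Photon energy: E = hc/λ = 2.1752 eV
Work function: φ = 3.53 eV

Since E_photon (2.1752 eV) < φ (3.53 eV), photoemission will NOT occur.
The threshold wavelength is λ₀ = hc/φ = 351.2 nm.
Since 570.0 nm > 351.2 nm, the photons lack sufficient energy.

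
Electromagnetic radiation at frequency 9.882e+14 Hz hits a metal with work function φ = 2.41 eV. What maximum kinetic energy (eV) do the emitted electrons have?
1.6769 eV

Using Einstein's photoelectric equation: KE_max = hf - φ

First, calculate the photon energy:
E_photon = hf = (6.626×10⁻³⁴ J·s)(9.882e+14 Hz)
E_photon = 4.0869 eV

Then, the maximum kinetic energy:
KE_max = E_photon - φ = 4.0869 eV - 2.41 eV = 1.6769 eV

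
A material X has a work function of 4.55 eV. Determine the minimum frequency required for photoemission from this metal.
1.1002e+15 Hz

The threshold frequency is when the photon energy equals the work function:
hf₀ = φ

Solving for f₀:
f₀ = φ/h = (4.55 eV × 1.602×10⁻¹⁹ J/eV) / (6.626×10⁻³⁴ J·s)
f₀ = 1.1002e+15 Hz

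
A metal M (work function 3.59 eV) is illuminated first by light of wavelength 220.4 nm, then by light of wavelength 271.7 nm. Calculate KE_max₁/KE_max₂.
2.0913

Using Einstein's equation: KE_max = hc/λ - φ

For λ₁ = 220.4 nm:
E₁ = hc/λ₁ = 5.6254 eV
KE₁ = E₁ - φ = 5.6254 - 3.59 = 2.0354 eV

For λ₂ = 271.7 nm:
E₂ = hc/λ₂ = 4.5633 eV
KE₂ = E₂ - φ = 4.5633 - 3.59 = 0.9733 eV

Ratio: KE₁/KE₂ = 2.0354/0.9733 = 2.0913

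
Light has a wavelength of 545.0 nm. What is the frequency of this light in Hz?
5.5008e+14 Hz

Using the wave equation: c = fλ

Solving for frequency:
f = c/λ = (3×10⁸ m/s) / (545.0×10⁻⁹ m)
f = 5.5008e+14 Hz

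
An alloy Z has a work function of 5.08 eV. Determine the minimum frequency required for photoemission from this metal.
1.2283e+15 Hz

The threshold frequency is when the photon energy equals the work function:
hf₀ = φ

Solving for f₀:
f₀ = φ/h = (5.08 eV × 1.602×10⁻¹⁹ J/eV) / (6.626×10⁻³⁴ J·s)
f₀ = 1.2283e+15 Hz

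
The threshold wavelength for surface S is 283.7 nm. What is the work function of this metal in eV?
4.37 eV

At the threshold wavelength, photon energy equals work function:
φ = hc/λ₀

Calculating:
φ = (6.626×10⁻³⁴ J·s)(3×10⁸ m/s) / (283.7×10⁻⁹ m)
φ = 4.37 eV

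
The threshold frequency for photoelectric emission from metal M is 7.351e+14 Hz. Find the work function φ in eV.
3.04 eV

At the threshold frequency, photon energy equals work function:
φ = hf₀

Calculating:
φ = (6.626×10⁻³⁴ J·s)(7.351e+14 Hz)
φ = 3.04 eV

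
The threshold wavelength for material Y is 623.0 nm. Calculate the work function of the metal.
1.99 eV

At the threshold wavelength, photon energy equals work function:
φ = hc/λ₀

Calculating:
φ = (6.626×10⁻³⁴ J·s)(3×10⁸ m/s) / (623.0×10⁻⁹ m)
φ = 1.99 eV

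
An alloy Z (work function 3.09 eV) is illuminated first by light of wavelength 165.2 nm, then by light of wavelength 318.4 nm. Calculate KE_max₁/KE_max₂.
5.4916

Using Einstein's equation: KE_max = hc/λ - φ

For λ₁ = 165.2 nm:
E₁ = hc/λ₁ = 7.5051 eV
KE₁ = E₁ - φ = 7.5051 - 3.09 = 4.4151 eV

For λ₂ = 318.4 nm:
E₂ = hc/λ₂ = 3.8940 eV
KE₂ = E₂ - φ = 3.8940 - 3.09 = 0.8040 eV

Ratio: KE₁/KE₂ = 4.4151/0.8040 = 5.4916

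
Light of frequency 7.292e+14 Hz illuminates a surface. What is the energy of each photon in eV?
3.0157 eV

Using E = hf:

E = hf = (6.626×10⁻³⁴ J·s)(7.292e+14 Hz)
E = 3.0157 eV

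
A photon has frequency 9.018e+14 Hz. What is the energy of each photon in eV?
3.7295 eV

Using E = hf:

E = hf = (6.626×10⁻³⁴ J·s)(9.018e+14 Hz)
E = 3.7295 eV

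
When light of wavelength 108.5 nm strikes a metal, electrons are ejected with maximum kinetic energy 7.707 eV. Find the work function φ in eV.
3.72 eV

From Einstein's photoelectric equation: KE_max = hf - φ = hc/λ - φ

Rearranging for φ:
φ = hc/λ - KE_max

Calculate photon energy:
E_photon = hc/λ = 11.4271 eV

Therefore:
φ = 11.4271 - 7.707 = 3.72 eV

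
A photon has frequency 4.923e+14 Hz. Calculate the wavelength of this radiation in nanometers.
608.96 nm

Using the wave equation: c = fλ

Solving for wavelength:
λ = c/f = (3×10⁸ m/s) / (4.923e+14 Hz)
λ = 608.96 nm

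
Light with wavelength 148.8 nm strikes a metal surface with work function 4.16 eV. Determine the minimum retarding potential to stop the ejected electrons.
4.1723 V

The stopping potential V_s satisfies: eV_s = KE_max

First, find KE_max using Einstein's equation:
E_photon = hc/λ = 8.3323 eV
KE_max = E_photon - φ = 8.3323 - 4.16 = 4.1723 eV

Since eV_s = KE_max:
V_s = KE_max/e = 4.1723 V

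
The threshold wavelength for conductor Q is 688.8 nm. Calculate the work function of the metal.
1.80 eV

At the threshold wavelength, photon energy equals work function:
φ = hc/λ₀

Calculating:
φ = (6.626×10⁻³⁴ J·s)(3×10⁸ m/s) / (688.8×10⁻⁹ m)
φ = 1.80 eV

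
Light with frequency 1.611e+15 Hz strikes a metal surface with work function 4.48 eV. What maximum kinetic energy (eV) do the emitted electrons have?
2.1826 eV

Using Einstein's photoelectric equation: KE_max = hf - φ

First, calculate the photon energy:
E_photon = hf = (6.626×10⁻³⁴ J·s)(1.611e+15 Hz)
E_photon = 6.6626 eV

Then, the maximum kinetic energy:
KE_max = E_photon - φ = 6.6626 eV - 4.48 eV = 2.1826 eV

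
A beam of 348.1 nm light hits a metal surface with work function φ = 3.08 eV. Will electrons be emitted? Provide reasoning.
Yes

For photoemission, the photon energy must exceed the work function.

Photon energy: E = hc/λ = 3.5617 eV
Work function: φ = 3.08 eV

Since E_photon (3.5617 eV) > φ (3.08 eV), photoemission WILL occur.
The threshold wavelength is λ₀ = hc/φ = 402.5 nm.
Since 348.1 nm < 402.5 nm, the light has sufficient energy.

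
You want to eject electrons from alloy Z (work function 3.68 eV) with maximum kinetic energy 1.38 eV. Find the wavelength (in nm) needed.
245.03 nm

From Einstein's equation: KE_max = hc/λ - φ

Rearranging for λ:
hc/λ = KE_max + φ
λ = hc/(KE_max + φ)

Required photon energy:
E_photon = KE_max + φ = 1.38 + 3.68 = 5.06 eV

Required wavelength:
λ = hc/E_photon = (6.626×10⁻³⁴)(3×10⁸) / (5.06 × 1.602×10⁻¹⁹)
λ = 245.03 nm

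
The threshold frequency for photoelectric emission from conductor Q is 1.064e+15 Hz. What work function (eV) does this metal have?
4.40 eV

At the threshold frequency, photon energy equals work function:
φ = hf₀

Calculating:
φ = (6.626×10⁻³⁴ J·s)(1.064e+15 Hz)
φ = 4.40 eV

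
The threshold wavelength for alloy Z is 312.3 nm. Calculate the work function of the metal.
3.97 eV

At the threshold wavelength, photon energy equals work function:
φ = hc/λ₀

Calculating:
φ = (6.626×10⁻³⁴ J·s)(3×10⁸ m/s) / (312.3×10⁻⁹ m)
φ = 3.97 eV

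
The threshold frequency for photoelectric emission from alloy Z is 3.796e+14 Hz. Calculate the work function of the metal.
1.57 eV

At the threshold frequency, photon energy equals work function:
φ = hf₀

Calculating:
φ = (6.626×10⁻³⁴ J·s)(3.796e+14 Hz)
φ = 1.57 eV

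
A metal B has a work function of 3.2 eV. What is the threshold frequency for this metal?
7.7376e+14 Hz

The threshold frequency is when the photon energy equals the work function:
hf₀ = φ

Solving for f₀:
f₀ = φ/h = (3.2 eV × 1.602×10⁻¹⁹ J/eV) / (6.626×10⁻³⁴ J·s)
f₀ = 7.7376e+14 Hz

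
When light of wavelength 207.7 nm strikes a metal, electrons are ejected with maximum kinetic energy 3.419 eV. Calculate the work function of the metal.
2.55 eV

From Einstein's photoelectric equation: KE_max = hf - φ = hc/λ - φ

Rearranging for φ:
φ = hc/λ - KE_max

Calculate photon energy:
E_photon = hc/λ = 5.9694 eV

Therefore:
φ = 5.9694 - 3.419 = 2.55 eV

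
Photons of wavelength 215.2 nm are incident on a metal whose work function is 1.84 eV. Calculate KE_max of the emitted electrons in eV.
3.9213 eV

Using Einstein's photoelectric equation: KE_max = hf - φ = hc/λ - φ

First, calculate the photon energy:
E_photon = hc/λ = (6.626×10⁻³⁴ J·s)(3×10⁸ m/s) / (215.2×10⁻⁹ m)
E_photon = 5.7613 eV

Then, the maximum kinetic energy:
KE_max = E_photon - φ = 5.7613 eV - 1.84 eV = 3.9213 eV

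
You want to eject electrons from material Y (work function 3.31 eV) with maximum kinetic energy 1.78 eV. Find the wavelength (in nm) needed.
243.58 nm

From Einstein's equation: KE_max = hc/λ - φ

Rearranging for λ:
hc/λ = KE_max + φ
λ = hc/(KE_max + φ)

Required photon energy:
E_photon = KE_max + φ = 1.78 + 3.31 = 5.09 eV

Required wavelength:
λ = hc/E_photon = (6.626×10⁻³⁴)(3×10⁸) / (5.09 × 1.602×10⁻¹⁹)
λ = 243.58 nm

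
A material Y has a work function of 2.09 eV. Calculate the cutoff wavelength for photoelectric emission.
593.23 nm

The threshold wavelength is when the photon energy equals the work function:
hc/λ₀ = φ

Solving for λ₀:
λ₀ = hc/φ = (6.626×10⁻³⁴ J·s)(3×10⁸ m/s) / (2.09 eV × 1.602×10⁻¹⁹ J/eV)
λ₀ = 593.23 nm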